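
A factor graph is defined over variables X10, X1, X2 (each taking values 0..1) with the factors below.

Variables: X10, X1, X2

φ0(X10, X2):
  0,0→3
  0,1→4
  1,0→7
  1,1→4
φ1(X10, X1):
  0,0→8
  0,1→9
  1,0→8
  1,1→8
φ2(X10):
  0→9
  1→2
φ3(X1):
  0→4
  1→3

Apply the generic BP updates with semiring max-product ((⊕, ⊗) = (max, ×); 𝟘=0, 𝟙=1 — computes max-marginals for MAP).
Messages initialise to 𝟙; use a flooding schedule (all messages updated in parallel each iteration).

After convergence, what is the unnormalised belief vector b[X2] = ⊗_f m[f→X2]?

b[X2] = [864, 1152]

init: all messages = 𝟙 over 2 values
r1 m[φ0→X10] = [4, 7]
r1 m[φ0→X2] = [7, 4]
r1 m[φ1→X10] = [9, 8]
r1 m[φ1→X1] = [8, 9]
r1 m[φ2→X10] = [9, 2]
r1 m[φ3→X1] = [4, 3]
r1 m[X10→φ0] = [1, 1]
r1 m[X10→φ1] = [1, 1]
r1 m[X10→φ2] = [1, 1]
r1 m[X1→φ1] = [1, 1]
r1 m[X1→φ3] = [1, 1]
r1 m[X2→φ0] = [1, 1]
r2 m[φ0→X10] = [4, 7]
r2 m[φ0→X2] = [7, 4]
r2 m[φ1→X10] = [9, 8]
r2 m[φ1→X1] = [8, 9]
r2 m[φ2→X10] = [9, 2]
r2 m[φ3→X1] = [4, 3]
r2 m[X10→φ0] = [81, 16]
r2 m[X10→φ1] = [36, 14]
r2 m[X10→φ2] = [36, 56]
r2 m[X1→φ1] = [4, 3]
r2 m[X1→φ3] = [8, 9]
r2 m[X2→φ0] = [1, 1]
r3 m[φ0→X10] = [4, 7]
r3 m[φ0→X2] = [243, 324]
r3 m[φ1→X10] = [32, 32]
r3 m[φ1→X1] = [288, 324]
r3 m[φ2→X10] = [9, 2]
r3 m[φ3→X1] = [4, 3]
r3 m[X10→φ0] = [81, 16]
r3 m[X10→φ1] = [36, 14]
r3 m[X10→φ2] = [36, 56]
r3 m[X1→φ1] = [4, 3]
r3 m[X1→φ3] = [8, 9]
r3 m[X2→φ0] = [1, 1]
r4 m[φ0→X10] = [4, 7]
r4 m[φ0→X2] = [243, 324]
r4 m[φ1→X10] = [32, 32]
r4 m[φ1→X1] = [288, 324]
r4 m[φ2→X10] = [9, 2]
r4 m[φ3→X1] = [4, 3]
r4 m[X10→φ0] = [288, 64]
r4 m[X10→φ1] = [36, 14]
r4 m[X10→φ2] = [128, 224]
r4 m[X1→φ1] = [4, 3]
r4 m[X1→φ3] = [288, 324]
r4 m[X2→φ0] = [1, 1]
r5 m[φ0→X10] = [4, 7]
r5 m[φ0→X2] = [864, 1152]
r5 m[φ1→X10] = [32, 32]
r5 m[φ1→X1] = [288, 324]
r5 m[φ2→X10] = [9, 2]
r5 m[φ3→X1] = [4, 3]
r5 m[X10→φ0] = [288, 64]
r5 m[X10→φ1] = [36, 14]
r5 m[X10→φ2] = [128, 224]
r5 m[X1→φ1] = [4, 3]
r5 m[X1→φ3] = [288, 324]
r5 m[X2→φ0] = [1, 1]
r6 m[φ0→X10] = [4, 7]
r6 m[φ0→X2] = [864, 1152]
r6 m[φ1→X10] = [32, 32]
r6 m[φ1→X1] = [288, 324]
r6 m[φ2→X10] = [9, 2]
r6 m[φ3→X1] = [4, 3]
r6 m[X10→φ0] = [288, 64]
r6 m[X10→φ1] = [36, 14]
r6 m[X10→φ2] = [128, 224]
r6 m[X1→φ1] = [4, 3]
r6 m[X1→φ3] = [288, 324]
r6 m[X2→φ0] = [1, 1]
fixed point reached at round 6
b[X2] = ⊗ incoming = [864, 1152]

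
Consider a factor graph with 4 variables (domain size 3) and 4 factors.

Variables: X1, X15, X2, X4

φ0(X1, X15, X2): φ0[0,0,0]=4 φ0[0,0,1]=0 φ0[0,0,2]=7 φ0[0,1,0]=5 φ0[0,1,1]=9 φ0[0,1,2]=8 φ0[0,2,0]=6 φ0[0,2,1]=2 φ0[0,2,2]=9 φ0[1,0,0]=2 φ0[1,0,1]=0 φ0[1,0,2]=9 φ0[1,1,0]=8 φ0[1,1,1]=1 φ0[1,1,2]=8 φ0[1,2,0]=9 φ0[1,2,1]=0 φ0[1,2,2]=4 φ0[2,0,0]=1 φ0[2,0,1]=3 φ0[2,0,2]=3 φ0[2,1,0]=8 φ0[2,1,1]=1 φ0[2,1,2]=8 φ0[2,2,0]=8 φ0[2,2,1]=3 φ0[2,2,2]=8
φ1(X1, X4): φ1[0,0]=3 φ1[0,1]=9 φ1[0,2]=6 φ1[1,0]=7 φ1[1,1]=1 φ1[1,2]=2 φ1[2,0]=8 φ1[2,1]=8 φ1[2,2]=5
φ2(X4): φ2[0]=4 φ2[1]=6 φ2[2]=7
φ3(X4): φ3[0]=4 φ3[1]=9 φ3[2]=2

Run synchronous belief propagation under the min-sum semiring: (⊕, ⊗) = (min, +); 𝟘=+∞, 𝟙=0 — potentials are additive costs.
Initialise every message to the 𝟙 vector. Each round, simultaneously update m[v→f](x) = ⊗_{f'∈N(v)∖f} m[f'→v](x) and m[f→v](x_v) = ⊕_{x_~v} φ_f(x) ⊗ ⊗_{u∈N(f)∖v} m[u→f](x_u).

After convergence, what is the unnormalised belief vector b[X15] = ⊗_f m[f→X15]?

b[X15] = [11, 12, 11]

init: all messages = 𝟙 over 3 values
r1 m[φ0→X1] = [0, 0, 1]
r1 m[φ0→X15] = [0, 1, 0]
r1 m[φ0→X2] = [1, 0, 3]
r1 m[φ1→X1] = [3, 1, 5]
r1 m[φ1→X4] = [3, 1, 2]
r1 m[φ2→X4] = [4, 6, 7]
r1 m[φ3→X4] = [4, 9, 2]
r1 m[X1→φ0] = [0, 0, 0]
r1 m[X1→φ1] = [0, 0, 0]
r1 m[X15→φ0] = [0, 0, 0]
r1 m[X2→φ0] = [0, 0, 0]
r1 m[X4→φ1] = [0, 0, 0]
r1 m[X4→φ2] = [0, 0, 0]
r1 m[X4→φ3] = [0, 0, 0]
r2 m[φ0→X1] = [0, 0, 1]
r2 m[φ0→X15] = [0, 1, 0]
r2 m[φ0→X2] = [1, 0, 3]
r2 m[φ1→X1] = [3, 1, 5]
r2 m[φ1→X4] = [3, 1, 2]
r2 m[φ2→X4] = [4, 6, 7]
r2 m[φ3→X4] = [4, 9, 2]
r2 m[X1→φ0] = [3, 1, 5]
r2 m[X1→φ1] = [0, 0, 1]
r2 m[X15→φ0] = [0, 0, 0]
r2 m[X2→φ0] = [0, 0, 0]
r2 m[X4→φ1] = [8, 15, 9]
r2 m[X4→φ2] = [7, 10, 4]
r2 m[X4→φ3] = [7, 7, 9]
r3 m[φ0→X1] = [0, 0, 1]
r3 m[φ0→X15] = [1, 2, 1]
r3 m[φ0→X2] = [3, 1, 5]
r3 m[φ1→X1] = [11, 11, 14]
r3 m[φ1→X4] = [3, 1, 2]
r3 m[φ2→X4] = [4, 6, 7]
r3 m[φ3→X4] = [4, 9, 2]
r3 m[X1→φ0] = [3, 1, 5]
r3 m[X1→φ1] = [0, 0, 1]
r3 m[X15→φ0] = [0, 0, 0]
r3 m[X2→φ0] = [0, 0, 0]
r3 m[X4→φ1] = [8, 15, 9]
r3 m[X4→φ2] = [7, 10, 4]
r3 m[X4→φ3] = [7, 7, 9]
r4 m[φ0→X1] = [0, 0, 1]
r4 m[φ0→X15] = [1, 2, 1]
r4 m[φ0→X2] = [3, 1, 5]
r4 m[φ1→X1] = [11, 11, 14]
r4 m[φ1→X4] = [3, 1, 2]
r4 m[φ2→X4] = [4, 6, 7]
r4 m[φ3→X4] = [4, 9, 2]
r4 m[X1→φ0] = [11, 11, 14]
r4 m[X1→φ1] = [0, 0, 1]
r4 m[X15→φ0] = [0, 0, 0]
r4 m[X2→φ0] = [0, 0, 0]
r4 m[X4→φ1] = [8, 15, 9]
r4 m[X4→φ2] = [7, 10, 4]
r4 m[X4→φ3] = [7, 7, 9]
r5 m[φ0→X1] = [0, 0, 1]
r5 m[φ0→X15] = [11, 12, 11]
r5 m[φ0→X2] = [13, 11, 15]
r5 m[φ1→X1] = [11, 11, 14]
r5 m[φ1→X4] = [3, 1, 2]
r5 m[φ2→X4] = [4, 6, 7]
r5 m[φ3→X4] = [4, 9, 2]
r5 m[X1→φ0] = [11, 11, 14]
r5 m[X1→φ1] = [0, 0, 1]
r5 m[X15→φ0] = [0, 0, 0]
r5 m[X2→φ0] = [0, 0, 0]
r5 m[X4→φ1] = [8, 15, 9]
r5 m[X4→φ2] = [7, 10, 4]
r5 m[X4→φ3] = [7, 7, 9]
r6 m[φ0→X1] = [0, 0, 1]
r6 m[φ0→X15] = [11, 12, 11]
r6 m[φ0→X2] = [13, 11, 15]
r6 m[φ1→X1] = [11, 11, 14]
r6 m[φ1→X4] = [3, 1, 2]
r6 m[φ2→X4] = [4, 6, 7]
r6 m[φ3→X4] = [4, 9, 2]
r6 m[X1→φ0] = [11, 11, 14]
r6 m[X1→φ1] = [0, 0, 1]
r6 m[X15→φ0] = [0, 0, 0]
r6 m[X2→φ0] = [0, 0, 0]
r6 m[X4→φ1] = [8, 15, 9]
r6 m[X4→φ2] = [7, 10, 4]
r6 m[X4→φ3] = [7, 7, 9]
fixed point reached at round 6
b[X15] = ⊗ incoming = [11, 12, 11]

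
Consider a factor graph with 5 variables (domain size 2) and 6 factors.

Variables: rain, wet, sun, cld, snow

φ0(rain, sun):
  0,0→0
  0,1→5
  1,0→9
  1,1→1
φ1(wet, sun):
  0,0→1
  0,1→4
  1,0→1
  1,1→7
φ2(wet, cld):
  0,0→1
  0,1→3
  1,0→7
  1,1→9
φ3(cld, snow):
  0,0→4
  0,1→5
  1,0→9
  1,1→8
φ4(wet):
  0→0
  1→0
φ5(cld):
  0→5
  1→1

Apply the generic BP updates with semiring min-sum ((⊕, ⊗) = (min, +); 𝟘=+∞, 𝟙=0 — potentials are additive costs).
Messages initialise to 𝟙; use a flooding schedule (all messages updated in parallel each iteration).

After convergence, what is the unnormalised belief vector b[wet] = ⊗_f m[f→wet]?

b[wet] = [11, 17]

init: all messages = 𝟙 over 2 values
r1 m[φ0→rain] = [0, 1]
r1 m[φ0→sun] = [0, 1]
r1 m[φ1→wet] = [1, 1]
r1 m[φ1→sun] = [1, 4]
r1 m[φ2→wet] = [1, 7]
r1 m[φ2→cld] = [1, 3]
r1 m[φ3→cld] = [4, 8]
r1 m[φ3→snow] = [4, 5]
r1 m[φ4→wet] = [0, 0]
r1 m[φ5→cld] = [5, 1]
r1 m[rain→φ0] = [0, 0]
r1 m[wet→φ1] = [0, 0]
r1 m[wet→φ2] = [0, 0]
r1 m[wet→φ4] = [0, 0]
r1 m[sun→φ0] = [0, 0]
r1 m[sun→φ1] = [0, 0]
r1 m[cld→φ2] = [0, 0]
r1 m[cld→φ3] = [0, 0]
r1 m[cld→φ5] = [0, 0]
r1 m[snow→φ3] = [0, 0]
r2 m[φ0→rain] = [0, 1]
r2 m[φ0→sun] = [0, 1]
r2 m[φ1→wet] = [1, 1]
r2 m[φ1→sun] = [1, 4]
r2 m[φ2→wet] = [1, 7]
r2 m[φ2→cld] = [1, 3]
r2 m[φ3→cld] = [4, 8]
r2 m[φ3→snow] = [4, 5]
r2 m[φ4→wet] = [0, 0]
r2 m[φ5→cld] = [5, 1]
r2 m[rain→φ0] = [0, 0]
r2 m[wet→φ1] = [1, 7]
r2 m[wet→φ2] = [1, 1]
r2 m[wet→φ4] = [2, 8]
r2 m[sun→φ0] = [1, 4]
r2 m[sun→φ1] = [0, 1]
r2 m[cld→φ2] = [9, 9]
r2 m[cld→φ3] = [6, 4]
r2 m[cld→φ5] = [5, 11]
r2 m[snow→φ3] = [0, 0]
r3 m[φ0→rain] = [1, 5]
r3 m[φ0→sun] = [0, 1]
r3 m[φ1→wet] = [1, 1]
r3 m[φ1→sun] = [2, 5]
r3 m[φ2→wet] = [10, 16]
r3 m[φ2→cld] = [2, 4]
r3 m[φ3→cld] = [4, 8]
r3 m[φ3→snow] = [10, 11]
r3 m[φ4→wet] = [0, 0]
r3 m[φ5→cld] = [5, 1]
r3 m[rain→φ0] = [0, 0]
r3 m[wet→φ1] = [1, 7]
r3 m[wet→φ2] = [1, 1]
r3 m[wet→φ4] = [2, 8]
r3 m[sun→φ0] = [1, 4]
r3 m[sun→φ1] = [0, 1]
r3 m[cld→φ2] = [9, 9]
r3 m[cld→φ3] = [6, 4]
r3 m[cld→φ5] = [5, 11]
r3 m[snow→φ3] = [0, 0]
r4 m[φ0→rain] = [1, 5]
r4 m[φ0→sun] = [0, 1]
r4 m[φ1→wet] = [1, 1]
r4 m[φ1→sun] = [2, 5]
r4 m[φ2→wet] = [10, 16]
r4 m[φ2→cld] = [2, 4]
r4 m[φ3→cld] = [4, 8]
r4 m[φ3→snow] = [10, 11]
r4 m[φ4→wet] = [0, 0]
r4 m[φ5→cld] = [5, 1]
r4 m[rain→φ0] = [0, 0]
r4 m[wet→φ1] = [10, 16]
r4 m[wet→φ2] = [1, 1]
r4 m[wet→φ4] = [11, 17]
r4 m[sun→φ0] = [2, 5]
r4 m[sun→φ1] = [0, 1]
r4 m[cld→φ2] = [9, 9]
r4 m[cld→φ3] = [7, 5]
r4 m[cld→φ5] = [6, 12]
r4 m[snow→φ3] = [0, 0]
r5 m[φ0→rain] = [2, 6]
r5 m[φ0→sun] = [0, 1]
r5 m[φ1→wet] = [1, 1]
r5 m[φ1→sun] = [11, 14]
r5 m[φ2→wet] = [10, 16]
r5 m[φ2→cld] = [2, 4]
r5 m[φ3→cld] = [4, 8]
r5 m[φ3→snow] = [11, 12]
r5 m[φ4→wet] = [0, 0]
r5 m[φ5→cld] = [5, 1]
r5 m[rain→φ0] = [0, 0]
r5 m[wet→φ1] = [10, 16]
r5 m[wet→φ2] = [1, 1]
r5 m[wet→φ4] = [11, 17]
r5 m[sun→φ0] = [2, 5]
r5 m[sun→φ1] = [0, 1]
r5 m[cld→φ2] = [9, 9]
r5 m[cld→φ3] = [7, 5]
r5 m[cld→φ5] = [6, 12]
r5 m[snow→φ3] = [0, 0]
r6 m[φ0→rain] = [2, 6]
r6 m[φ0→sun] = [0, 1]
r6 m[φ1→wet] = [1, 1]
r6 m[φ1→sun] = [11, 14]
r6 m[φ2→wet] = [10, 16]
r6 m[φ2→cld] = [2, 4]
r6 m[φ3→cld] = [4, 8]
r6 m[φ3→snow] = [11, 12]
r6 m[φ4→wet] = [0, 0]
r6 m[φ5→cld] = [5, 1]
r6 m[rain→φ0] = [0, 0]
r6 m[wet→φ1] = [10, 16]
r6 m[wet→φ2] = [1, 1]
r6 m[wet→φ4] = [11, 17]
r6 m[sun→φ0] = [11, 14]
r6 m[sun→φ1] = [0, 1]
r6 m[cld→φ2] = [9, 9]
r6 m[cld→φ3] = [7, 5]
r6 m[cld→φ5] = [6, 12]
r6 m[snow→φ3] = [0, 0]
r7 m[φ0→rain] = [11, 15]
r7 m[φ0→sun] = [0, 1]
r7 m[φ1→wet] = [1, 1]
r7 m[φ1→sun] = [11, 14]
r7 m[φ2→wet] = [10, 16]
r7 m[φ2→cld] = [2, 4]
r7 m[φ3→cld] = [4, 8]
r7 m[φ3→snow] = [11, 12]
r7 m[φ4→wet] = [0, 0]
r7 m[φ5→cld] = [5, 1]
r7 m[rain→φ0] = [0, 0]
r7 m[wet→φ1] = [10, 16]
r7 m[wet→φ2] = [1, 1]
r7 m[wet→φ4] = [11, 17]
r7 m[sun→φ0] = [11, 14]
r7 m[sun→φ1] = [0, 1]
r7 m[cld→φ2] = [9, 9]
r7 m[cld→φ3] = [7, 5]
r7 m[cld→φ5] = [6, 12]
r7 m[snow→φ3] = [0, 0]
r8 m[φ0→rain] = [11, 15]
r8 m[φ0→sun] = [0, 1]
r8 m[φ1→wet] = [1, 1]
r8 m[φ1→sun] = [11, 14]
r8 m[φ2→wet] = [10, 16]
r8 m[φ2→cld] = [2, 4]
r8 m[φ3→cld] = [4, 8]
r8 m[φ3→snow] = [11, 12]
r8 m[φ4→wet] = [0, 0]
r8 m[φ5→cld] = [5, 1]
r8 m[rain→φ0] = [0, 0]
r8 m[wet→φ1] = [10, 16]
r8 m[wet→φ2] = [1, 1]
r8 m[wet→φ4] = [11, 17]
r8 m[sun→φ0] = [11, 14]
r8 m[sun→φ1] = [0, 1]
r8 m[cld→φ2] = [9, 9]
r8 m[cld→φ3] = [7, 5]
r8 m[cld→φ5] = [6, 12]
r8 m[snow→φ3] = [0, 0]
fixed point reached at round 8
b[wet] = ⊗ incoming = [11, 17]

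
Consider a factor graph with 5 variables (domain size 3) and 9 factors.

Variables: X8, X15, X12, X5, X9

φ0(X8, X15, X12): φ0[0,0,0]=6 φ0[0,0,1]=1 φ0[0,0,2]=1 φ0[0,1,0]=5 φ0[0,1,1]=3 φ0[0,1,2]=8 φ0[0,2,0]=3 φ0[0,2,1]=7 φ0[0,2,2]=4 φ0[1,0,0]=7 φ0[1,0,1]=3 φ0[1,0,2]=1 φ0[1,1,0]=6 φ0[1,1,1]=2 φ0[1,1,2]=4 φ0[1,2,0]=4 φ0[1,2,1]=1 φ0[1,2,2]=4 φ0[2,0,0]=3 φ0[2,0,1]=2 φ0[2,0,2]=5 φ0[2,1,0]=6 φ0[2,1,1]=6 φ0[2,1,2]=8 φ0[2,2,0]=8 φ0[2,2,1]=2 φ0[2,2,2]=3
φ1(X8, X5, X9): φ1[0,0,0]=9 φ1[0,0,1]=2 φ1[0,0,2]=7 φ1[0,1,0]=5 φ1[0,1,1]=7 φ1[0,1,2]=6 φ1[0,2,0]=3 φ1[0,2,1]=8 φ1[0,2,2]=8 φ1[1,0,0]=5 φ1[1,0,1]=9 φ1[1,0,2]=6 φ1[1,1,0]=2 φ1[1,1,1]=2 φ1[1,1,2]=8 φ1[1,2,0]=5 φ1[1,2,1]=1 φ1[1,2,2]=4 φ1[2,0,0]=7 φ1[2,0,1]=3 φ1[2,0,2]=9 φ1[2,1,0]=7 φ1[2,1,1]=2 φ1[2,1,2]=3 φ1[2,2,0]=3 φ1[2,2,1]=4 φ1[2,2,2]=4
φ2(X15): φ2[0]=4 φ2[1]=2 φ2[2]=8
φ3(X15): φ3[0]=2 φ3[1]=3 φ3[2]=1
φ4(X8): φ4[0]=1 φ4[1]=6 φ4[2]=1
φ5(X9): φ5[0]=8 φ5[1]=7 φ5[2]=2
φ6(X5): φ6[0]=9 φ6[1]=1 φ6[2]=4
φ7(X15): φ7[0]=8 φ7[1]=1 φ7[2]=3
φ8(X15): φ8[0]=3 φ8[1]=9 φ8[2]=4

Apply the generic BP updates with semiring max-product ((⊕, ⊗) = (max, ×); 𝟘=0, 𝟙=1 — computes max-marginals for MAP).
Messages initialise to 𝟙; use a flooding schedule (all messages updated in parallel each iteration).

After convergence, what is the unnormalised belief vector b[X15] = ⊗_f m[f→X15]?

init: all messages = 𝟙 over 3 values
r1 m[φ0→X8] = [8, 7, 8]
r1 m[φ0→X15] = [7, 8, 8]
r1 m[φ0→X12] = [8, 7, 8]
r1 m[φ1→X8] = [9, 9, 9]
r1 m[φ1→X5] = [9, 8, 8]
r1 m[φ1→X9] = [9, 9, 9]
r1 m[φ2→X15] = [4, 2, 8]
r1 m[φ3→X15] = [2, 3, 1]
r1 m[φ4→X8] = [1, 6, 1]
r1 m[φ5→X9] = [8, 7, 2]
r1 m[φ6→X5] = [9, 1, 4]
r1 m[φ7→X15] = [8, 1, 3]
r1 m[φ8→X15] = [3, 9, 4]
r1 m[X8→φ0] = [1, 1, 1]
r1 m[X8→φ1] = [1, 1, 1]
r1 m[X8→φ4] = [1, 1, 1]
r1 m[X15→φ0] = [1, 1, 1]
r1 m[X15→φ2] = [1, 1, 1]
r1 m[X15→φ3] = [1, 1, 1]
r1 m[X15→φ7] = [1, 1, 1]
r1 m[X15→φ8] = [1, 1, 1]
r1 m[X12→φ0] = [1, 1, 1]
r1 m[X5→φ1] = [1, 1, 1]
r1 m[X5→φ6] = [1, 1, 1]
r1 m[X9→φ1] = [1, 1, 1]
r1 m[X9→φ5] = [1, 1, 1]
r2 m[φ0→X8] = [8, 7, 8]
r2 m[φ0→X15] = [7, 8, 8]
r2 m[φ0→X12] = [8, 7, 8]
r2 m[φ1→X8] = [9, 9, 9]
r2 m[φ1→X5] = [9, 8, 8]
r2 m[φ1→X9] = [9, 9, 9]
r2 m[φ2→X15] = [4, 2, 8]
r2 m[φ3→X15] = [2, 3, 1]
r2 m[φ4→X8] = [1, 6, 1]
r2 m[φ5→X9] = [8, 7, 2]
r2 m[φ6→X5] = [9, 1, 4]
r2 m[φ7→X15] = [8, 1, 3]
r2 m[φ8→X15] = [3, 9, 4]
r2 m[X8→φ0] = [9, 54, 9]
r2 m[X8→φ1] = [8, 42, 8]
r2 m[X8→φ4] = [72, 63, 72]
r2 m[X15→φ0] = [192, 54, 96]
r2 m[X15→φ2] = [336, 216, 96]
r2 m[X15→φ3] = [672, 144, 768]
r2 m[X15→φ7] = [168, 432, 256]
r2 m[X15→φ8] = [448, 48, 192]
r2 m[X12→φ0] = [1, 1, 1]
r2 m[X5→φ1] = [9, 1, 4]
r2 m[X5→φ6] = [9, 8, 8]
r2 m[X9→φ1] = [8, 7, 2]
r2 m[X9→φ5] = [9, 9, 9]
r3 m[φ0→X8] = [1152, 1344, 960]
r3 m[φ0→X15] = [378, 324, 216]
r3 m[φ0→X12] = [72576, 31104, 20736]
r3 m[φ1→X8] = [648, 567, 504]
r3 m[φ1→X5] = [2646, 672, 1680]
r3 m[φ1→X9] = [1890, 3402, 2268]
r3 m[φ2→X15] = [4, 2, 8]
r3 m[φ3→X15] = [2, 3, 1]
r3 m[φ4→X8] = [1, 6, 1]
r3 m[φ5→X9] = [8, 7, 2]
r3 m[φ6→X5] = [9, 1, 4]
r3 m[φ7→X15] = [8, 1, 3]
r3 m[φ8→X15] = [3, 9, 4]
r3 m[X8→φ0] = [9, 54, 9]
r3 m[X8→φ1] = [8, 42, 8]
r3 m[X8→φ4] = [72, 63, 72]
r3 m[X15→φ0] = [192, 54, 96]
r3 m[X15→φ2] = [336, 216, 96]
r3 m[X15→φ3] = [672, 144, 768]
r3 m[X15→φ7] = [168, 432, 256]
r3 m[X15→φ8] = [448, 48, 192]
r3 m[X12→φ0] = [1, 1, 1]
r3 m[X5→φ1] = [9, 1, 4]
r3 m[X5→φ6] = [9, 8, 8]
r3 m[X9→φ1] = [8, 7, 2]
r3 m[X9→φ5] = [9, 9, 9]
r4 m[φ0→X8] = [1152, 1344, 960]
r4 m[φ0→X15] = [378, 324, 216]
r4 m[φ0→X12] = [72576, 31104, 20736]
r4 m[φ1→X8] = [648, 567, 504]
r4 m[φ1→X5] = [2646, 672, 1680]
r4 m[φ1→X9] = [1890, 3402, 2268]
r4 m[φ2→X15] = [4, 2, 8]
r4 m[φ3→X15] = [2, 3, 1]
r4 m[φ4→X8] = [1, 6, 1]
r4 m[φ5→X9] = [8, 7, 2]
r4 m[φ6→X5] = [9, 1, 4]
r4 m[φ7→X15] = [8, 1, 3]
r4 m[φ8→X15] = [3, 9, 4]
r4 m[X8→φ0] = [648, 3402, 504]
r4 m[X8→φ1] = [1152, 8064, 960]
r4 m[X8→φ4] = [746496, 762048, 483840]
r4 m[X15→φ0] = [192, 54, 96]
r4 m[X15→φ2] = [18144, 8748, 2592]
r4 m[X15→φ3] = [36288, 5832, 20736]
r4 m[X15→φ7] = [9072, 17496, 6912]
r4 m[X15→φ8] = [24192, 1944, 5184]
r4 m[X12→φ0] = [1, 1, 1]
r4 m[X5→φ1] = [9, 1, 4]
r4 m[X5→φ6] = [2646, 672, 1680]
r4 m[X9→φ1] = [8, 7, 2]
r4 m[X9→φ5] = [1890, 3402, 2268]
r5 m[φ0→X8] = [1152, 1344, 960]
r5 m[φ0→X15] = [23814, 20412, 13608]
r5 m[φ0→X12] = [4572288, 1959552, 1306368]
r5 m[φ1→X8] = [648, 567, 504]
r5 m[φ1→X5] = [508032, 129024, 322560]
r5 m[φ1→X9] = [362880, 653184, 435456]
r5 m[φ2→X15] = [4, 2, 8]
r5 m[φ3→X15] = [2, 3, 1]
r5 m[φ4→X8] = [1, 6, 1]
r5 m[φ5→X9] = [8, 7, 2]
r5 m[φ6→X5] = [9, 1, 4]
r5 m[φ7→X15] = [8, 1, 3]
r5 m[φ8→X15] = [3, 9, 4]
r5 m[X8→φ0] = [648, 3402, 504]
r5 m[X8→φ1] = [1152, 8064, 960]
r5 m[X8→φ4] = [746496, 762048, 483840]
r5 m[X15→φ0] = [192, 54, 96]
r5 m[X15→φ2] = [18144, 8748, 2592]
r5 m[X15→φ3] = [36288, 5832, 20736]
r5 m[X15→φ7] = [9072, 17496, 6912]
r5 m[X15→φ8] = [24192, 1944, 5184]
r5 m[X12→φ0] = [1, 1, 1]
r5 m[X5→φ1] = [9, 1, 4]
r5 m[X5→φ6] = [2646, 672, 1680]
r5 m[X9→φ1] = [8, 7, 2]
r5 m[X9→φ5] = [1890, 3402, 2268]
r6 m[φ0→X8] = [1152, 1344, 960]
r6 m[φ0→X15] = [23814, 20412, 13608]
r6 m[φ0→X12] = [4572288, 1959552, 1306368]
r6 m[φ1→X8] = [648, 567, 504]
r6 m[φ1→X5] = [508032, 129024, 322560]
r6 m[φ1→X9] = [362880, 653184, 435456]
r6 m[φ2→X15] = [4, 2, 8]
r6 m[φ3→X15] = [2, 3, 1]
r6 m[φ4→X8] = [1, 6, 1]
r6 m[φ5→X9] = [8, 7, 2]
r6 m[φ6→X5] = [9, 1, 4]
r6 m[φ7→X15] = [8, 1, 3]
r6 m[φ8→X15] = [3, 9, 4]
r6 m[X8→φ0] = [648, 3402, 504]
r6 m[X8→φ1] = [1152, 8064, 960]
r6 m[X8→φ4] = [746496, 762048, 483840]
r6 m[X15→φ0] = [192, 54, 96]
r6 m[X15→φ2] = [1143072, 551124, 163296]
r6 m[X15→φ3] = [2286144, 367416, 1306368]
r6 m[X15→φ7] = [571536, 1102248, 435456]
r6 m[X15→φ8] = [1524096, 122472, 326592]
r6 m[X12→φ0] = [1, 1, 1]
r6 m[X5→φ1] = [9, 1, 4]
r6 m[X5→φ6] = [508032, 129024, 322560]
r6 m[X9→φ1] = [8, 7, 2]
r6 m[X9→φ5] = [362880, 653184, 435456]
r7 m[φ0→X8] = [1152, 1344, 960]
r7 m[φ0→X15] = [23814, 20412, 13608]
r7 m[φ0→X12] = [4572288, 1959552, 1306368]
r7 m[φ1→X8] = [648, 567, 504]
r7 m[φ1→X5] = [508032, 129024, 322560]
r7 m[φ1→X9] = [362880, 653184, 435456]
r7 m[φ2→X15] = [4, 2, 8]
r7 m[φ3→X15] = [2, 3, 1]
r7 m[φ4→X8] = [1, 6, 1]
r7 m[φ5→X9] = [8, 7, 2]
r7 m[φ6→X5] = [9, 1, 4]
r7 m[φ7→X15] = [8, 1, 3]
r7 m[φ8→X15] = [3, 9, 4]
r7 m[X8→φ0] = [648, 3402, 504]
r7 m[X8→φ1] = [1152, 8064, 960]
r7 m[X8→φ4] = [746496, 762048, 483840]
r7 m[X15→φ0] = [192, 54, 96]
r7 m[X15→φ2] = [1143072, 551124, 163296]
r7 m[X15→φ3] = [2286144, 367416, 1306368]
r7 m[X15→φ7] = [571536, 1102248, 435456]
r7 m[X15→φ8] = [1524096, 122472, 326592]
r7 m[X12→φ0] = [1, 1, 1]
r7 m[X5→φ1] = [9, 1, 4]
r7 m[X5→φ6] = [508032, 129024, 322560]
r7 m[X9→φ1] = [8, 7, 2]
r7 m[X9→φ5] = [362880, 653184, 435456]
fixed point reached at round 7
b[X15] = ⊗ incoming = [4572288, 1102248, 1306368]

b[X15] = [4572288, 1102248, 1306368]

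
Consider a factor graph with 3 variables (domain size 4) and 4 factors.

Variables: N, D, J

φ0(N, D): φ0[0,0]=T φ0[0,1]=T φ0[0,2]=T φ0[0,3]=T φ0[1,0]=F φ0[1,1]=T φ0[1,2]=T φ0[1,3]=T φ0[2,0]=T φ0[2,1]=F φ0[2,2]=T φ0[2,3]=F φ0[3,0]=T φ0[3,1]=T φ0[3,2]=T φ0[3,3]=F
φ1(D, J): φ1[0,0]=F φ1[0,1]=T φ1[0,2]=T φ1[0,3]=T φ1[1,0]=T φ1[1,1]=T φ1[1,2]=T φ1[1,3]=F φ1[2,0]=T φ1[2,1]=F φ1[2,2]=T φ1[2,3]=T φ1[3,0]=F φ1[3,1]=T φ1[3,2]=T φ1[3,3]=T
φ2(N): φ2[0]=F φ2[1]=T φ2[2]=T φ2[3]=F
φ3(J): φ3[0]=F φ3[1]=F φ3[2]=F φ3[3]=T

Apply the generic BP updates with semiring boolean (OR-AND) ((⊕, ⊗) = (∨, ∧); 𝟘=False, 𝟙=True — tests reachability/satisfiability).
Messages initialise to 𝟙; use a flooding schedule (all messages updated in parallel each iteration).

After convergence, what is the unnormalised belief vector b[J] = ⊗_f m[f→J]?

init: all messages = 𝟙 over 4 values
r1 m[φ0→N] = [T, T, T, T]
r1 m[φ0→D] = [T, T, T, T]
r1 m[φ1→D] = [T, T, T, T]
r1 m[φ1→J] = [T, T, T, T]
r1 m[φ2→N] = [F, T, T, F]
r1 m[φ3→J] = [F, F, F, T]
r1 m[N→φ0] = [T, T, T, T]
r1 m[N→φ2] = [T, T, T, T]
r1 m[D→φ0] = [T, T, T, T]
r1 m[D→φ1] = [T, T, T, T]
r1 m[J→φ1] = [T, T, T, T]
r1 m[J→φ3] = [T, T, T, T]
r2 m[φ0→N] = [T, T, T, T]
r2 m[φ0→D] = [T, T, T, T]
r2 m[φ1→D] = [T, T, T, T]
r2 m[φ1→J] = [T, T, T, T]
r2 m[φ2→N] = [F, T, T, F]
r2 m[φ3→J] = [F, F, F, T]
r2 m[N→φ0] = [F, T, T, F]
r2 m[N→φ2] = [T, T, T, T]
r2 m[D→φ0] = [T, T, T, T]
r2 m[D→φ1] = [T, T, T, T]
r2 m[J→φ1] = [F, F, F, T]
r2 m[J→φ3] = [T, T, T, T]
r3 m[φ0→N] = [T, T, T, T]
r3 m[φ0→D] = [T, T, T, T]
r3 m[φ1→D] = [T, F, T, T]
r3 m[φ1→J] = [T, T, T, T]
r3 m[φ2→N] = [F, T, T, F]
r3 m[φ3→J] = [F, F, F, T]
r3 m[N→φ0] = [F, T, T, F]
r3 m[N→φ2] = [T, T, T, T]
r3 m[D→φ0] = [T, T, T, T]
r3 m[D→φ1] = [T, T, T, T]
r3 m[J→φ1] = [F, F, F, T]
r3 m[J→φ3] = [T, T, T, T]
r4 m[φ0→N] = [T, T, T, T]
r4 m[φ0→D] = [T, T, T, T]
r4 m[φ1→D] = [T, F, T, T]
r4 m[φ1→J] = [T, T, T, T]
r4 m[φ2→N] = [F, T, T, F]
r4 m[φ3→J] = [F, F, F, T]
r4 m[N→φ0] = [F, T, T, F]
r4 m[N→φ2] = [T, T, T, T]
r4 m[D→φ0] = [T, F, T, T]
r4 m[D→φ1] = [T, T, T, T]
r4 m[J→φ1] = [F, F, F, T]
r4 m[J→φ3] = [T, T, T, T]
r5 m[φ0→N] = [T, T, T, T]
r5 m[φ0→D] = [T, T, T, T]
r5 m[φ1→D] = [T, F, T, T]
r5 m[φ1→J] = [T, T, T, T]
r5 m[φ2→N] = [F, T, T, F]
r5 m[φ3→J] = [F, F, F, T]
r5 m[N→φ0] = [F, T, T, F]
r5 m[N→φ2] = [T, T, T, T]
r5 m[D→φ0] = [T, F, T, T]
r5 m[D→φ1] = [T, T, T, T]
r5 m[J→φ1] = [F, F, F, T]
r5 m[J→φ3] = [T, T, T, T]
fixed point reached at round 5
b[J] = ⊗ incoming = [F, F, F, T]

b[J] = [F, F, F, T]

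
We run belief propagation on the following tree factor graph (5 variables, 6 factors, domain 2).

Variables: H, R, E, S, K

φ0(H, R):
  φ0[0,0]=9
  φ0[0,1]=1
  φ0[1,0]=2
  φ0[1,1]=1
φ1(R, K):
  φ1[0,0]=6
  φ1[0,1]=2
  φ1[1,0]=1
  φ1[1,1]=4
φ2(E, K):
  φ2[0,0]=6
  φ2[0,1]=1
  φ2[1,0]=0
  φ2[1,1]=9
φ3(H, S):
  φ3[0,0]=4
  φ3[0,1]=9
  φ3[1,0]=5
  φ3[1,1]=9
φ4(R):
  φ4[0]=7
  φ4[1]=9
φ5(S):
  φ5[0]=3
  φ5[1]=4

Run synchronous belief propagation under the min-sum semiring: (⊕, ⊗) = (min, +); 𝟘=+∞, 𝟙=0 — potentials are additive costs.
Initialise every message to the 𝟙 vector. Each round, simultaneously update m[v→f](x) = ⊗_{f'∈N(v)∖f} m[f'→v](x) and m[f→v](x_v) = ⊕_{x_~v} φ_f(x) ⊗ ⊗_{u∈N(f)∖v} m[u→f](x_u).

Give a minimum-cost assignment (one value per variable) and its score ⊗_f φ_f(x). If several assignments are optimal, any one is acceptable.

init: all messages = 𝟙 over 2 values
r1 m[φ0→H] = [1, 1]
r1 m[φ0→R] = [2, 1]
r1 m[φ1→R] = [2, 1]
r1 m[φ1→K] = [1, 2]
r1 m[φ2→E] = [1, 0]
r1 m[φ2→K] = [0, 1]
r1 m[φ3→H] = [4, 5]
r1 m[φ3→S] = [4, 9]
r1 m[φ4→R] = [7, 9]
r1 m[φ5→S] = [3, 4]
r1 m[H→φ0] = [0, 0]
r1 m[H→φ3] = [0, 0]
r1 m[R→φ0] = [0, 0]
r1 m[R→φ1] = [0, 0]
r1 m[R→φ4] = [0, 0]
r1 m[E→φ2] = [0, 0]
r1 m[S→φ3] = [0, 0]
r1 m[S→φ5] = [0, 0]
r1 m[K→φ1] = [0, 0]
r1 m[K→φ2] = [0, 0]
r2 m[φ0→H] = [1, 1]
r2 m[φ0→R] = [2, 1]
r2 m[φ1→R] = [2, 1]
r2 m[φ1→K] = [1, 2]
r2 m[φ2→E] = [1, 0]
r2 m[φ2→K] = [0, 1]
r2 m[φ3→H] = [4, 5]
r2 m[φ3→S] = [4, 9]
r2 m[φ4→R] = [7, 9]
r2 m[φ5→S] = [3, 4]
r2 m[H→φ0] = [4, 5]
r2 m[H→φ3] = [1, 1]
r2 m[R→φ0] = [9, 10]
r2 m[R→φ1] = [9, 10]
r2 m[R→φ4] = [4, 2]
r2 m[E→φ2] = [0, 0]
r2 m[S→φ3] = [3, 4]
r2 m[S→φ5] = [4, 9]
r2 m[K→φ1] = [0, 1]
r2 m[K→φ2] = [1, 2]
r3 m[φ0→H] = [11, 11]
r3 m[φ0→R] = [7, 5]
r3 m[φ1→R] = [3, 1]
r3 m[φ1→K] = [11, 11]
r3 m[φ2→E] = [3, 1]
r3 m[φ2→K] = [0, 1]
r3 m[φ3→H] = [7, 8]
r3 m[φ3→S] = [5, 10]
r3 m[φ4→R] = [7, 9]
r3 m[φ5→S] = [3, 4]
r3 m[H→φ0] = [4, 5]
r3 m[H→φ3] = [1, 1]
r3 m[R→φ0] = [9, 10]
r3 m[R→φ1] = [9, 10]
r3 m[R→φ4] = [4, 2]
r3 m[E→φ2] = [0, 0]
r3 m[S→φ3] = [3, 4]
r3 m[S→φ5] = [4, 9]
r3 m[K→φ1] = [0, 1]
r3 m[K→φ2] = [1, 2]
r4 m[φ0→H] = [11, 11]
r4 m[φ0→R] = [7, 5]
r4 m[φ1→R] = [3, 1]
r4 m[φ1→K] = [11, 11]
r4 m[φ2→E] = [3, 1]
r4 m[φ2→K] = [0, 1]
r4 m[φ3→H] = [7, 8]
r4 m[φ3→S] = [5, 10]
r4 m[φ4→R] = [7, 9]
r4 m[φ5→S] = [3, 4]
r4 m[H→φ0] = [7, 8]
r4 m[H→φ3] = [11, 11]
r4 m[R→φ0] = [10, 10]
r4 m[R→φ1] = [14, 14]
r4 m[R→φ4] = [10, 6]
r4 m[E→φ2] = [0, 0]
r4 m[S→φ3] = [3, 4]
r4 m[S→φ5] = [5, 10]
r4 m[K→φ1] = [0, 1]
r4 m[K→φ2] = [11, 11]
r5 m[φ0→H] = [11, 11]
r5 m[φ0→R] = [10, 8]
r5 m[φ1→R] = [3, 1]
r5 m[φ1→K] = [15, 16]
r5 m[φ2→E] = [12, 11]
r5 m[φ2→K] = [0, 1]
r5 m[φ3→H] = [7, 8]
r5 m[φ3→S] = [15, 20]
r5 m[φ4→R] = [7, 9]
r5 m[φ5→S] = [3, 4]
r5 m[H→φ0] = [7, 8]
r5 m[H→φ3] = [11, 11]
r5 m[R→φ0] = [10, 10]
r5 m[R→φ1] = [14, 14]
r5 m[R→φ4] = [10, 6]
r5 m[E→φ2] = [0, 0]
r5 m[S→φ3] = [3, 4]
r5 m[S→φ5] = [5, 10]
r5 m[K→φ1] = [0, 1]
r5 m[K→φ2] = [11, 11]
r6 m[φ0→H] = [11, 11]
r6 m[φ0→R] = [10, 8]
r6 m[φ1→R] = [3, 1]
r6 m[φ1→K] = [15, 16]
r6 m[φ2→E] = [12, 11]
r6 m[φ2→K] = [0, 1]
r6 m[φ3→H] = [7, 8]
r6 m[φ3→S] = [15, 20]
r6 m[φ4→R] = [7, 9]
r6 m[φ5→S] = [3, 4]
r6 m[H→φ0] = [7, 8]
r6 m[H→φ3] = [11, 11]
r6 m[R→φ0] = [10, 10]
r6 m[R→φ1] = [17, 17]
r6 m[R→φ4] = [13, 9]
r6 m[E→φ2] = [0, 0]
r6 m[S→φ3] = [3, 4]
r6 m[S→φ5] = [15, 20]
r6 m[K→φ1] = [0, 1]
r6 m[K→φ2] = [15, 16]
r7 m[φ0→H] = [11, 11]
r7 m[φ0→R] = [10, 8]
r7 m[φ1→R] = [3, 1]
r7 m[φ1→K] = [18, 19]
r7 m[φ2→E] = [17, 15]
r7 m[φ2→K] = [0, 1]
r7 m[φ3→H] = [7, 8]
r7 m[φ3→S] = [15, 20]
r7 m[φ4→R] = [7, 9]
r7 m[φ5→S] = [3, 4]
r7 m[H→φ0] = [7, 8]
r7 m[H→φ3] = [11, 11]
r7 m[R→φ0] = [10, 10]
r7 m[R→φ1] = [17, 17]
r7 m[R→φ4] = [13, 9]
r7 m[E→φ2] = [0, 0]
r7 m[S→φ3] = [3, 4]
r7 m[S→φ5] = [15, 20]
r7 m[K→φ1] = [0, 1]
r7 m[K→φ2] = [15, 16]
r8 m[φ0→H] = [11, 11]
r8 m[φ0→R] = [10, 8]
r8 m[φ1→R] = [3, 1]
r8 m[φ1→K] = [18, 19]
r8 m[φ2→E] = [17, 15]
r8 m[φ2→K] = [0, 1]
r8 m[φ3→H] = [7, 8]
r8 m[φ3→S] = [15, 20]
r8 m[φ4→R] = [7, 9]
r8 m[φ5→S] = [3, 4]
r8 m[H→φ0] = [7, 8]
r8 m[H→φ3] = [11, 11]
r8 m[R→φ0] = [10, 10]
r8 m[R→φ1] = [17, 17]
r8 m[R→φ4] = [13, 9]
r8 m[E→φ2] = [0, 0]
r8 m[S→φ3] = [3, 4]
r8 m[S→φ5] = [15, 20]
r8 m[K→φ1] = [0, 1]
r8 m[K→φ2] = [18, 19]
r9 m[φ0→H] = [11, 11]
r9 m[φ0→R] = [10, 8]
r9 m[φ1→R] = [3, 1]
r9 m[φ1→K] = [18, 19]
r9 m[φ2→E] = [20, 18]
r9 m[φ2→K] = [0, 1]
r9 m[φ3→H] = [7, 8]
r9 m[φ3→S] = [15, 20]
r9 m[φ4→R] = [7, 9]
r9 m[φ5→S] = [3, 4]
r9 m[H→φ0] = [7, 8]
r9 m[H→φ3] = [11, 11]
r9 m[R→φ0] = [10, 10]
r9 m[R→φ1] = [17, 17]
r9 m[R→φ4] = [13, 9]
r9 m[E→φ2] = [0, 0]
r9 m[S→φ3] = [3, 4]
r9 m[S→φ5] = [15, 20]
r9 m[K→φ1] = [0, 1]
r9 m[K→φ2] = [18, 19]
r10 m[φ0→H] = [11, 11]
r10 m[φ0→R] = [10, 8]
r10 m[φ1→R] = [3, 1]
r10 m[φ1→K] = [18, 19]
r10 m[φ2→E] = [20, 18]
r10 m[φ2→K] = [0, 1]
r10 m[φ3→H] = [7, 8]
r10 m[φ3→S] = [15, 20]
r10 m[φ4→R] = [7, 9]
r10 m[φ5→S] = [3, 4]
r10 m[H→φ0] = [7, 8]
r10 m[H→φ3] = [11, 11]
r10 m[R→φ0] = [10, 10]
r10 m[R→φ1] = [17, 17]
r10 m[R→φ4] = [13, 9]
r10 m[E→φ2] = [0, 0]
r10 m[S→φ3] = [3, 4]
r10 m[S→φ5] = [15, 20]
r10 m[K→φ1] = [0, 1]
r10 m[K→φ2] = [18, 19]
fixed point reached at round 10
traceback from H: (H=0, R=1, E=1, S=0, K=0), score=18

assignment: (H=0, R=1, E=1, S=0, K=0); score = 18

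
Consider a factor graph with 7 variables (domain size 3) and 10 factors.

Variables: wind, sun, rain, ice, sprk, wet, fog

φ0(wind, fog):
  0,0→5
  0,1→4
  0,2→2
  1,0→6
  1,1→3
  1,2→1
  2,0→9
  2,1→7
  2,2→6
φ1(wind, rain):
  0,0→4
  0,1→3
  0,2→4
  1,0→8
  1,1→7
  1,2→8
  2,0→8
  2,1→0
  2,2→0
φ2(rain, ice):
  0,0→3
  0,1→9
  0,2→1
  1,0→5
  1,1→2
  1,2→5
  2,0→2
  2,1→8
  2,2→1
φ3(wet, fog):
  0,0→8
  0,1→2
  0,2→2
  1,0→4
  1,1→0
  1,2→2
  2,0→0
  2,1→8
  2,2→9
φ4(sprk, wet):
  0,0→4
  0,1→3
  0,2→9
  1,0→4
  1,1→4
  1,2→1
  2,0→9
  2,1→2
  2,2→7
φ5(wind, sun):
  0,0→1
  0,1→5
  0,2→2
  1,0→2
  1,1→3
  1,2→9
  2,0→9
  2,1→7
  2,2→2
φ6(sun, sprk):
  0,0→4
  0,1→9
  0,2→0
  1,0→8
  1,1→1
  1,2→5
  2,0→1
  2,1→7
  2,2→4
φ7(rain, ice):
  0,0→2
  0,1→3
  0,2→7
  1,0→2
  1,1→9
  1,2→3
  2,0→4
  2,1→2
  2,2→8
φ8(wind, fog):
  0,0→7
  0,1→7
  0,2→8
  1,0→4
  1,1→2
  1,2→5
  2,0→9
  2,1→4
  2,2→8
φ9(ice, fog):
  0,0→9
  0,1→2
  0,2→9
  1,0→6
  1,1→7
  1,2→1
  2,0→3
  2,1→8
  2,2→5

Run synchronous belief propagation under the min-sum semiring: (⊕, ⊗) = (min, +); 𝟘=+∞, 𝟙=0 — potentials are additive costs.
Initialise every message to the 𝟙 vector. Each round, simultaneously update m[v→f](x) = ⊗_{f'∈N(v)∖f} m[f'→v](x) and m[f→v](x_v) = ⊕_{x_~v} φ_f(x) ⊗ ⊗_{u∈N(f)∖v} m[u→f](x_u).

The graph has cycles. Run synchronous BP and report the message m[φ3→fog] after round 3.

init: all messages = 𝟙 over 3 values
r1 m[φ0→wind] = [2, 1, 6]
r1 m[φ0→fog] = [5, 3, 1]
r1 m[φ1→wind] = [3, 7, 0]
r1 m[φ1→rain] = [4, 0, 0]
r1 m[φ2→rain] = [1, 2, 1]
r1 m[φ2→ice] = [2, 2, 1]
r1 m[φ3→wet] = [2, 0, 0]
r1 m[φ3→fog] = [0, 0, 2]
r1 m[φ4→sprk] = [3, 1, 2]
r1 m[φ4→wet] = [4, 2, 1]
r1 m[φ5→wind] = [1, 2, 2]
r1 m[φ5→sun] = [1, 3, 2]
r1 m[φ6→sun] = [0, 1, 1]
r1 m[φ6→sprk] = [1, 1, 0]
r1 m[φ7→rain] = [2, 2, 2]
r1 m[φ7→ice] = [2, 2, 3]
r1 m[φ8→wind] = [7, 2, 4]
r1 m[φ8→fog] = [4, 2, 5]
r1 m[φ9→ice] = [2, 1, 3]
r1 m[φ9→fog] = [3, 2, 1]
r1 m[wind→φ0] = [0, 0, 0]
r1 m[wind→φ1] = [0, 0, 0]
r1 m[wind→φ5] = [0, 0, 0]
r1 m[wind→φ8] = [0, 0, 0]
r1 m[sun→φ5] = [0, 0, 0]
r1 m[sun→φ6] = [0, 0, 0]
r1 m[rain→φ1] = [0, 0, 0]
r1 m[rain→φ2] = [0, 0, 0]
r1 m[rain→φ7] = [0, 0, 0]
r1 m[ice→φ2] = [0, 0, 0]
r1 m[ice→φ7] = [0, 0, 0]
r1 m[ice→φ9] = [0, 0, 0]
r1 m[sprk→φ4] = [0, 0, 0]
r1 m[sprk→φ6] = [0, 0, 0]
r1 m[wet→φ3] = [0, 0, 0]
r1 m[wet→φ4] = [0, 0, 0]
r1 m[fog→φ0] = [0, 0, 0]
r1 m[fog→φ3] = [0, 0, 0]
r1 m[fog→φ8] = [0, 0, 0]
r1 m[fog→φ9] = [0, 0, 0]
r2 m[φ0→wind] = [2, 1, 6]
r2 m[φ0→fog] = [5, 3, 1]
r2 m[φ1→wind] = [3, 7, 0]
r2 m[φ1→rain] = [4, 0, 0]
r2 m[φ2→rain] = [1, 2, 1]
r2 m[φ2→ice] = [2, 2, 1]
r2 m[φ3→wet] = [2, 0, 0]
r2 m[φ3→fog] = [0, 0, 2]
r2 m[φ4→sprk] = [3, 1, 2]
r2 m[φ4→wet] = [4, 2, 1]
r2 m[φ5→wind] = [1, 2, 2]
r2 m[φ5→sun] = [1, 3, 2]
r2 m[φ6→sun] = [0, 1, 1]
r2 m[φ6→sprk] = [1, 1, 0]
r2 m[φ7→rain] = [2, 2, 2]
r2 m[φ7→ice] = [2, 2, 3]
r2 m[φ8→wind] = [7, 2, 4]
r2 m[φ8→fog] = [4, 2, 5]
r2 m[φ9→ice] = [2, 1, 3]
r2 m[φ9→fog] = [3, 2, 1]
r2 m[wind→φ0] = [11, 11, 6]
r2 m[wind→φ1] = [10, 5, 12]
r2 m[wind→φ5] = [12, 10, 10]
r2 m[wind→φ8] = [6, 10, 8]
r2 m[sun→φ5] = [0, 1, 1]
r2 m[sun→φ6] = [1, 3, 2]
r2 m[rain→φ1] = [3, 4, 3]
r2 m[rain→φ2] = [6, 2, 2]
r2 m[rain→φ7] = [5, 2, 1]
r2 m[ice→φ2] = [4, 3, 6]
r2 m[ice→φ7] = [4, 3, 4]
r2 m[ice→φ9] = [4, 4, 4]
r2 m[sprk→φ4] = [1, 1, 0]
r2 m[sprk→φ6] = [3, 1, 2]
r2 m[wet→φ3] = [4, 2, 1]
r2 m[wet→φ4] = [2, 0, 0]
r2 m[fog→φ0] = [7, 4, 8]
r2 m[fog→φ3] = [12, 7, 7]
r2 m[fog→φ8] = [8, 5, 4]
r2 m[fog→φ9] = [9, 5, 8]
r3 m[φ0→wind] = [8, 7, 11]
r3 m[φ0→fog] = [15, 13, 12]
r3 m[φ1→wind] = [7, 11, 3]
r3 m[φ1→rain] = [13, 12, 12]
r3 m[φ2→rain] = [7, 5, 6]
r3 m[φ2→ice] = [4, 4, 3]
r3 m[φ3→wet] = [9, 7, 12]
r3 m[φ3→fog] = [1, 2, 4]
r3 m[φ4→sprk] = [3, 1, 2]
r3 m[φ4→wet] = [5, 2, 2]
r3 m[φ5→wind] = [1, 2, 3]
r3 m[φ5→sun] = [12, 13, 12]
r3 m[φ6→sun] = [2, 2, 4]
r3 m[φ6→sprk] = [3, 4, 1]
r3 m[φ7→rain] = [6, 6, 5]
r3 m[φ7→ice] = [4, 3, 5]
r3 m[φ8→wind] = [12, 7, 9]
r3 m[φ8→fog] = [13, 12, 14]
r3 m[φ9→ice] = [7, 9, 12]
r3 m[φ9→fog] = [7, 6, 5]
r3 m[wind→φ0] = [11, 11, 6]
r3 m[wind→φ1] = [10, 5, 12]
r3 m[wind→φ5] = [12, 10, 10]
r3 m[wind→φ8] = [6, 10, 8]
r3 m[sun→φ5] = [0, 1, 1]
r3 m[sun→φ6] = [1, 3, 2]
r3 m[rain→φ1] = [3, 4, 3]
r3 m[rain→φ2] = [6, 2, 2]
r3 m[rain→φ7] = [5, 2, 1]
r3 m[ice→φ2] = [4, 3, 6]
r3 m[ice→φ7] = [4, 3, 4]
r3 m[ice→φ9] = [4, 4, 4]
r3 m[sprk→φ4] = [1, 1, 0]
r3 m[sprk→φ6] = [3, 1, 2]
r3 m[wet→φ3] = [4, 2, 1]
r3 m[wet→φ4] = [2, 0, 0]
r3 m[fog→φ0] = [7, 4, 8]
r3 m[fog→φ3] = [12, 7, 7]
r3 m[fog→φ8] = [8, 5, 4]
r3 m[fog→φ9] = [9, 5, 8]

message @ round 3 = [1, 2, 4]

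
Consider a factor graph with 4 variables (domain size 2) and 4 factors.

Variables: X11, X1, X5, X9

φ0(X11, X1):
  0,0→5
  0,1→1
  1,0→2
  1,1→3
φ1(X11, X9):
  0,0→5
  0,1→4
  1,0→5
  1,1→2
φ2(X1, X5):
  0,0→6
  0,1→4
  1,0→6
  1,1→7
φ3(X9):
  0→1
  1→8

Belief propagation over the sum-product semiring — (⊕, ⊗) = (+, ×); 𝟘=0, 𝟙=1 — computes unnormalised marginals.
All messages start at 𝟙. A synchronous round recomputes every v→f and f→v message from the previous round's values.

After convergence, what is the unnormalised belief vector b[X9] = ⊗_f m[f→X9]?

init: all messages = 𝟙 over 2 values
r1 m[φ0→X11] = [6, 5]
r1 m[φ0→X1] = [7, 4]
r1 m[φ1→X11] = [9, 7]
r1 m[φ1→X9] = [10, 6]
r1 m[φ2→X1] = [10, 13]
r1 m[φ2→X5] = [12, 11]
r1 m[φ3→X9] = [1, 8]
r1 m[X11→φ0] = [1, 1]
r1 m[X11→φ1] = [1, 1]
r1 m[X1→φ0] = [1, 1]
r1 m[X1→φ2] = [1, 1]
r1 m[X5→φ2] = [1, 1]
r1 m[X9→φ1] = [1, 1]
r1 m[X9→φ3] = [1, 1]
r2 m[φ0→X11] = [6, 5]
r2 m[φ0→X1] = [7, 4]
r2 m[φ1→X11] = [9, 7]
r2 m[φ1→X9] = [10, 6]
r2 m[φ2→X1] = [10, 13]
r2 m[φ2→X5] = [12, 11]
r2 m[φ3→X9] = [1, 8]
r2 m[X11→φ0] = [9, 7]
r2 m[X11→φ1] = [6, 5]
r2 m[X1→φ0] = [10, 13]
r2 m[X1→φ2] = [7, 4]
r2 m[X5→φ2] = [1, 1]
r2 m[X9→φ1] = [1, 8]
r2 m[X9→φ3] = [10, 6]
r3 m[φ0→X11] = [63, 59]
r3 m[φ0→X1] = [59, 30]
r3 m[φ1→X11] = [37, 21]
r3 m[φ1→X9] = [55, 34]
r3 m[φ2→X1] = [10, 13]
r3 m[φ2→X5] = [66, 56]
r3 m[φ3→X9] = [1, 8]
r3 m[X11→φ0] = [9, 7]
r3 m[X11→φ1] = [6, 5]
r3 m[X1→φ0] = [10, 13]
r3 m[X1→φ2] = [7, 4]
r3 m[X5→φ2] = [1, 1]
r3 m[X9→φ1] = [1, 8]
r3 m[X9→φ3] = [10, 6]
r4 m[φ0→X11] = [63, 59]
r4 m[φ0→X1] = [59, 30]
r4 m[φ1→X11] = [37, 21]
r4 m[φ1→X9] = [55, 34]
r4 m[φ2→X1] = [10, 13]
r4 m[φ2→X5] = [66, 56]
r4 m[φ3→X9] = [1, 8]
r4 m[X11→φ0] = [37, 21]
r4 m[X11→φ1] = [63, 59]
r4 m[X1→φ0] = [10, 13]
r4 m[X1→φ2] = [59, 30]
r4 m[X5→φ2] = [1, 1]
r4 m[X9→φ1] = [1, 8]
r4 m[X9→φ3] = [55, 34]
r5 m[φ0→X11] = [63, 59]
r5 m[φ0→X1] = [227, 100]
r5 m[φ1→X11] = [37, 21]
r5 m[φ1→X9] = [610, 370]
r5 m[φ2→X1] = [10, 13]
r5 m[φ2→X5] = [534, 446]
r5 m[φ3→X9] = [1, 8]
r5 m[X11→φ0] = [37, 21]
r5 m[X11→φ1] = [63, 59]
r5 m[X1→φ0] = [10, 13]
r5 m[X1→φ2] = [59, 30]
r5 m[X5→φ2] = [1, 1]
r5 m[X9→φ1] = [1, 8]
r5 m[X9→φ3] = [55, 34]
r6 m[φ0→X11] = [63, 59]
r6 m[φ0→X1] = [227, 100]
r6 m[φ1→X11] = [37, 21]
r6 m[φ1→X9] = [610, 370]
r6 m[φ2→X1] = [10, 13]
r6 m[φ2→X5] = [534, 446]
r6 m[φ3→X9] = [1, 8]
r6 m[X11→φ0] = [37, 21]
r6 m[X11→φ1] = [63, 59]
r6 m[X1→φ0] = [10, 13]
r6 m[X1→φ2] = [227, 100]
r6 m[X5→φ2] = [1, 1]
r6 m[X9→φ1] = [1, 8]
r6 m[X9→φ3] = [610, 370]
r7 m[φ0→X11] = [63, 59]
r7 m[φ0→X1] = [227, 100]
r7 m[φ1→X11] = [37, 21]
r7 m[φ1→X9] = [610, 370]
r7 m[φ2→X1] = [10, 13]
r7 m[φ2→X5] = [1962, 1608]
r7 m[φ3→X9] = [1, 8]
r7 m[X11→φ0] = [37, 21]
r7 m[X11→φ1] = [63, 59]
r7 m[X1→φ0] = [10, 13]
r7 m[X1→φ2] = [227, 100]
r7 m[X5→φ2] = [1, 1]
r7 m[X9→φ1] = [1, 8]
r7 m[X9→φ3] = [610, 370]
r8 m[φ0→X11] = [63, 59]
r8 m[φ0→X1] = [227, 100]
r8 m[φ1→X11] = [37, 21]
r8 m[φ1→X9] = [610, 370]
r8 m[φ2→X1] = [10, 13]
r8 m[φ2→X5] = [1962, 1608]
r8 m[φ3→X9] = [1, 8]
r8 m[X11→φ0] = [37, 21]
r8 m[X11→φ1] = [63, 59]
r8 m[X1→φ0] = [10, 13]
r8 m[X1→φ2] = [227, 100]
r8 m[X5→φ2] = [1, 1]
r8 m[X9→φ1] = [1, 8]
r8 m[X9→φ3] = [610, 370]
fixed point reached at round 8
b[X9] = ⊗ incoming = [610, 2960]

b[X9] = [610, 2960]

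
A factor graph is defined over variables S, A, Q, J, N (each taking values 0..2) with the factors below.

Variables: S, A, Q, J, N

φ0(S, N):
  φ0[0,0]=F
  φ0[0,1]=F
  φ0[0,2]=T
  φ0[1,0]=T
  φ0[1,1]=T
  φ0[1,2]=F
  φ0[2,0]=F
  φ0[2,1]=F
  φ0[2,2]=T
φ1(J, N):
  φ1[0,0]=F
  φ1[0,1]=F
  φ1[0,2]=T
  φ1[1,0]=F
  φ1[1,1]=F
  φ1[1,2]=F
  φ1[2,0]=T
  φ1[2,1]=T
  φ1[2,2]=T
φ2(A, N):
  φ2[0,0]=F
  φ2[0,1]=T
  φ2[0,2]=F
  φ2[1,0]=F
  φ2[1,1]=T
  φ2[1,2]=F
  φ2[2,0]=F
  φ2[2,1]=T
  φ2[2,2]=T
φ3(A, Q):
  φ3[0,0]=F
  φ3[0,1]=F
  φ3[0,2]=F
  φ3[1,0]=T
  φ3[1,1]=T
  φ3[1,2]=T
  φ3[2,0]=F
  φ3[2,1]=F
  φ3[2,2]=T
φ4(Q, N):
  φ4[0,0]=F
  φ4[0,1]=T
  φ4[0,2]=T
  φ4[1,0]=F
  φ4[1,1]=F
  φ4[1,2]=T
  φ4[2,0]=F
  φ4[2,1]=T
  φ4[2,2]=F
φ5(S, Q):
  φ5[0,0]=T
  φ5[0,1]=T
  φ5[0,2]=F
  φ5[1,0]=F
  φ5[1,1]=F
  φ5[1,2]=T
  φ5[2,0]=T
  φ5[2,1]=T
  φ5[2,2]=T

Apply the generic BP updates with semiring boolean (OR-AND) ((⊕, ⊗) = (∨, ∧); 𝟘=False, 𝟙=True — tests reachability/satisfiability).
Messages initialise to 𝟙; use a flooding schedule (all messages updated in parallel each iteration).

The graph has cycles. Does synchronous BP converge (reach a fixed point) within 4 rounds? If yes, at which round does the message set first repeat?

CONVERGED at round 3

init: all messages = 𝟙 over 3 values
r1 m[φ0→S] = [T, T, T]
r1 m[φ0→N] = [T, T, T]
r1 m[φ1→J] = [T, F, T]
r1 m[φ1→N] = [T, T, T]
r1 m[φ2→A] = [T, T, T]
r1 m[φ2→N] = [F, T, T]
r1 m[φ3→A] = [F, T, T]
r1 m[φ3→Q] = [T, T, T]
r1 m[φ4→Q] = [T, T, T]
r1 m[φ4→N] = [F, T, T]
r1 m[φ5→S] = [T, T, T]
r1 m[φ5→Q] = [T, T, T]
r1 m[S→φ0] = [T, T, T]
r1 m[S→φ5] = [T, T, T]
r1 m[A→φ2] = [T, T, T]
r1 m[A→φ3] = [T, T, T]
r1 m[Q→φ3] = [T, T, T]
r1 m[Q→φ4] = [T, T, T]
r1 m[Q→φ5] = [T, T, T]
r1 m[J→φ1] = [T, T, T]
r1 m[N→φ0] = [T, T, T]
r1 m[N→φ1] = [T, T, T]
r1 m[N→φ2] = [T, T, T]
r1 m[N→φ4] = [T, T, T]
r2 m[φ0→S] = [T, T, T]
r2 m[φ0→N] = [T, T, T]
r2 m[φ1→J] = [T, F, T]
r2 m[φ1→N] = [T, T, T]
r2 m[φ2→A] = [T, T, T]
r2 m[φ2→N] = [F, T, T]
r2 m[φ3→A] = [F, T, T]
r2 m[φ3→Q] = [T, T, T]
r2 m[φ4→Q] = [T, T, T]
r2 m[φ4→N] = [F, T, T]
r2 m[φ5→S] = [T, T, T]
r2 m[φ5→Q] = [T, T, T]
r2 m[S→φ0] = [T, T, T]
r2 m[S→φ5] = [T, T, T]
r2 m[A→φ2] = [F, T, T]
r2 m[A→φ3] = [T, T, T]
r2 m[Q→φ3] = [T, T, T]
r2 m[Q→φ4] = [T, T, T]
r2 m[Q→φ5] = [T, T, T]
r2 m[J→φ1] = [T, T, T]
r2 m[N→φ0] = [F, T, T]
r2 m[N→φ1] = [F, T, T]
r2 m[N→φ2] = [F, T, T]
r2 m[N→φ4] = [F, T, T]
r3 m[φ0→S] = [T, T, T]
r3 m[φ0→N] = [T, T, T]
r3 m[φ1→J] = [T, F, T]
r3 m[φ1→N] = [T, T, T]
r3 m[φ2→A] = [T, T, T]
r3 m[φ2→N] = [F, T, T]
r3 m[φ3→A] = [F, T, T]
r3 m[φ3→Q] = [T, T, T]
r3 m[φ4→Q] = [T, T, T]
r3 m[φ4→N] = [F, T, T]
r3 m[φ5→S] = [T, T, T]
r3 m[φ5→Q] = [T, T, T]
r3 m[S→φ0] = [T, T, T]
r3 m[S→φ5] = [T, T, T]
r3 m[A→φ2] = [F, T, T]
r3 m[A→φ3] = [T, T, T]
r3 m[Q→φ3] = [T, T, T]
r3 m[Q→φ4] = [T, T, T]
r3 m[Q→φ5] = [T, T, T]
r3 m[J→φ1] = [T, T, T]
r3 m[N→φ0] = [F, T, T]
r3 m[N→φ1] = [F, T, T]
r3 m[N→φ2] = [F, T, T]
r3 m[N→φ4] = [F, T, T]
fixed point reached at round 3
messages reach a fixed point at round 3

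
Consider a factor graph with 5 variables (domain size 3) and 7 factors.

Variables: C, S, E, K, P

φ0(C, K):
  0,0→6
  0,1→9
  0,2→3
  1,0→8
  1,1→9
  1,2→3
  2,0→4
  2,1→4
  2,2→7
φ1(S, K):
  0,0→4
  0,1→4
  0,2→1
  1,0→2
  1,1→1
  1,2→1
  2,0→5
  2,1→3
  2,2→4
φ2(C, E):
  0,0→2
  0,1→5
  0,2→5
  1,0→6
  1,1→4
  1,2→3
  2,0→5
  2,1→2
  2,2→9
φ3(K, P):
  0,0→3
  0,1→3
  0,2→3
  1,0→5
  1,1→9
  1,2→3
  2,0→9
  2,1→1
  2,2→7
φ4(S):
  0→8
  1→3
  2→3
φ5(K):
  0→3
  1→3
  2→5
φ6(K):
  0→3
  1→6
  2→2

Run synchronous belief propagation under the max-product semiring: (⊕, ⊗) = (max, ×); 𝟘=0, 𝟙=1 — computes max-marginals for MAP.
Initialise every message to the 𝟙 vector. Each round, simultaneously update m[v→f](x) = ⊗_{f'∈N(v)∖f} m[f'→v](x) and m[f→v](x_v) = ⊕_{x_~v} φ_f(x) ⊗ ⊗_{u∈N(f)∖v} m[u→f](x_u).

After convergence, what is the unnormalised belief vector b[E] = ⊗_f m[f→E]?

init: all messages = 𝟙 over 3 values
r1 m[φ0→C] = [9, 9, 7]
r1 m[φ0→K] = [8, 9, 7]
r1 m[φ1→S] = [4, 2, 5]
r1 m[φ1→K] = [5, 4, 4]
r1 m[φ2→C] = [5, 6, 9]
r1 m[φ2→E] = [6, 5, 9]
r1 m[φ3→K] = [3, 9, 9]
r1 m[φ3→P] = [9, 9, 7]
r1 m[φ4→S] = [8, 3, 3]
r1 m[φ5→K] = [3, 3, 5]
r1 m[φ6→K] = [3, 6, 2]
r1 m[C→φ0] = [1, 1, 1]
r1 m[C→φ2] = [1, 1, 1]
r1 m[S→φ1] = [1, 1, 1]
r1 m[S→φ4] = [1, 1, 1]
r1 m[E→φ2] = [1, 1, 1]
r1 m[K→φ0] = [1, 1, 1]
r1 m[K→φ1] = [1, 1, 1]
r1 m[K→φ3] = [1, 1, 1]
r1 m[K→φ5] = [1, 1, 1]
r1 m[K→φ6] = [1, 1, 1]
r1 m[P→φ3] = [1, 1, 1]
r2 m[φ0→C] = [9, 9, 7]
r2 m[φ0→K] = [8, 9, 7]
r2 m[φ1→S] = [4, 2, 5]
r2 m[φ1→K] = [5, 4, 4]
r2 m[φ2→C] = [5, 6, 9]
r2 m[φ2→E] = [6, 5, 9]
r2 m[φ3→K] = [3, 9, 9]
r2 m[φ3→P] = [9, 9, 7]
r2 m[φ4→S] = [8, 3, 3]
r2 m[φ5→K] = [3, 3, 5]
r2 m[φ6→K] = [3, 6, 2]
r2 m[C→φ0] = [5, 6, 9]
r2 m[C→φ2] = [9, 9, 7]
r2 m[S→φ1] = [8, 3, 3]
r2 m[S→φ4] = [4, 2, 5]
r2 m[E→φ2] = [1, 1, 1]
r2 m[K→φ0] = [135, 648, 360]
r2 m[K→φ1] = [216, 1458, 630]
r2 m[K→φ3] = [360, 648, 280]
r2 m[K→φ5] = [360, 1944, 504]
r2 m[K→φ6] = [360, 972, 1260]
r2 m[P→φ3] = [1, 1, 1]
r3 m[φ0→C] = [5832, 5832, 2592]
r3 m[φ0→K] = [48, 54, 63]
r3 m[φ1→S] = [5832, 1458, 4374]
r3 m[φ1→K] = [32, 32, 12]
r3 m[φ2→C] = [5, 6, 9]
r3 m[φ2→E] = [54, 45, 63]
r3 m[φ3→K] = [3, 9, 9]
r3 m[φ3→P] = [3240, 5832, 1960]
r3 m[φ4→S] = [8, 3, 3]
r3 m[φ5→K] = [3, 3, 5]
r3 m[φ6→K] = [3, 6, 2]
r3 m[C→φ0] = [5, 6, 9]
r3 m[C→φ2] = [9, 9, 7]
r3 m[S→φ1] = [8, 3, 3]
r3 m[S→φ4] = [4, 2, 5]
r3 m[E→φ2] = [1, 1, 1]
r3 m[K→φ0] = [135, 648, 360]
r3 m[K→φ1] = [216, 1458, 630]
r3 m[K→φ3] = [360, 648, 280]
r3 m[K→φ5] = [360, 1944, 504]
r3 m[K→φ6] = [360, 972, 1260]
r3 m[P→φ3] = [1, 1, 1]
r4 m[φ0→C] = [5832, 5832, 2592]
r4 m[φ0→K] = [48, 54, 63]
r4 m[φ1→S] = [5832, 1458, 4374]
r4 m[φ1→K] = [32, 32, 12]
r4 m[φ2→C] = [5, 6, 9]
r4 m[φ2→E] = [54, 45, 63]
r4 m[φ3→K] = [3, 9, 9]
r4 m[φ3→P] = [3240, 5832, 1960]
r4 m[φ4→S] = [8, 3, 3]
r4 m[φ5→K] = [3, 3, 5]
r4 m[φ6→K] = [3, 6, 2]
r4 m[C→φ0] = [5, 6, 9]
r4 m[C→φ2] = [5832, 5832, 2592]
r4 m[S→φ1] = [8, 3, 3]
r4 m[S→φ4] = [5832, 1458, 4374]
r4 m[E→φ2] = [1, 1, 1]
r4 m[K→φ0] = [864, 5184, 1080]
r4 m[K→φ1] = [1296, 8748, 5670]
r4 m[K→φ3] = [13824, 31104, 7560]
r4 m[K→φ5] = [13824, 93312, 13608]
r4 m[K→φ6] = [13824, 46656, 34020]
r4 m[P→φ3] = [1, 1, 1]
r5 m[φ0→C] = [46656, 46656, 20736]
r5 m[φ0→K] = [48, 54, 63]
r5 m[φ1→S] = [34992, 8748, 26244]
r5 m[φ1→K] = [32, 32, 12]
r5 m[φ2→C] = [5, 6, 9]
r5 m[φ2→E] = [34992, 29160, 29160]
r5 m[φ3→K] = [3, 9, 9]
r5 m[φ3→P] = [155520, 279936, 93312]
r5 m[φ4→S] = [8, 3, 3]
r5 m[φ5→K] = [3, 3, 5]
r5 m[φ6→K] = [3, 6, 2]
r5 m[C→φ0] = [5, 6, 9]
r5 m[C→φ2] = [5832, 5832, 2592]
r5 m[S→φ1] = [8, 3, 3]
r5 m[S→φ4] = [5832, 1458, 4374]
r5 m[E→φ2] = [1, 1, 1]
r5 m[K→φ0] = [864, 5184, 1080]
r5 m[K→φ1] = [1296, 8748, 5670]
r5 m[K→φ3] = [13824, 31104, 7560]
r5 m[K→φ5] = [13824, 93312, 13608]
r5 m[K→φ6] = [13824, 46656, 34020]
r5 m[P→φ3] = [1, 1, 1]
r6 m[φ0→C] = [46656, 46656, 20736]
r6 m[φ0→K] = [48, 54, 63]
r6 m[φ1→S] = [34992, 8748, 26244]
r6 m[φ1→K] = [32, 32, 12]
r6 m[φ2→C] = [5, 6, 9]
r6 m[φ2→E] = [34992, 29160, 29160]
r6 m[φ3→K] = [3, 9, 9]
r6 m[φ3→P] = [155520, 279936, 93312]
r6 m[φ4→S] = [8, 3, 3]
r6 m[φ5→K] = [3, 3, 5]
r6 m[φ6→K] = [3, 6, 2]
r6 m[C→φ0] = [5, 6, 9]
r6 m[C→φ2] = [46656, 46656, 20736]
r6 m[S→φ1] = [8, 3, 3]
r6 m[S→φ4] = [34992, 8748, 26244]
r6 m[E→φ2] = [1, 1, 1]
r6 m[K→φ0] = [864, 5184, 1080]
r6 m[K→φ1] = [1296, 8748, 5670]
r6 m[K→φ3] = [13824, 31104, 7560]
r6 m[K→φ5] = [13824, 93312, 13608]
r6 m[K→φ6] = [13824, 46656, 34020]
r6 m[P→φ3] = [1, 1, 1]
r7 m[φ0→C] = [46656, 46656, 20736]
r7 m[φ0→K] = [48, 54, 63]
r7 m[φ1→S] = [34992, 8748, 26244]
r7 m[φ1→K] = [32, 32, 12]
r7 m[φ2→C] = [5, 6, 9]
r7 m[φ2→E] = [279936, 233280, 233280]
r7 m[φ3→K] = [3, 9, 9]
r7 m[φ3→P] = [155520, 279936, 93312]
r7 m[φ4→S] = [8, 3, 3]
r7 m[φ5→K] = [3, 3, 5]
r7 m[φ6→K] = [3, 6, 2]
r7 m[C→φ0] = [5, 6, 9]
r7 m[C→φ2] = [46656, 46656, 20736]
r7 m[S→φ1] = [8, 3, 3]
r7 m[S→φ4] = [34992, 8748, 26244]
r7 m[E→φ2] = [1, 1, 1]
r7 m[K→φ0] = [864, 5184, 1080]
r7 m[K→φ1] = [1296, 8748, 5670]
r7 m[K→φ3] = [13824, 31104, 7560]
r7 m[K→φ5] = [13824, 93312, 13608]
r7 m[K→φ6] = [13824, 46656, 34020]
r7 m[P→φ3] = [1, 1, 1]
r8 m[φ0→C] = [46656, 46656, 20736]
r8 m[φ0→K] = [48, 54, 63]
r8 m[φ1→S] = [34992, 8748, 26244]
r8 m[φ1→K] = [32, 32, 12]
r8 m[φ2→C] = [5, 6, 9]
r8 m[φ2→E] = [279936, 233280, 233280]
r8 m[φ3→K] = [3, 9, 9]
r8 m[φ3→P] = [155520, 279936, 93312]
r8 m[φ4→S] = [8, 3, 3]
r8 m[φ5→K] = [3, 3, 5]
r8 m[φ6→K] = [3, 6, 2]
r8 m[C→φ0] = [5, 6, 9]
r8 m[C→φ2] = [46656, 46656, 20736]
r8 m[S→φ1] = [8, 3, 3]
r8 m[S→φ4] = [34992, 8748, 26244]
r8 m[E→φ2] = [1, 1, 1]
r8 m[K→φ0] = [864, 5184, 1080]
r8 m[K→φ1] = [1296, 8748, 5670]
r8 m[K→φ3] = [13824, 31104, 7560]
r8 m[K→φ5] = [13824, 93312, 13608]
r8 m[K→φ6] = [13824, 46656, 34020]
r8 m[P→φ3] = [1, 1, 1]
fixed point reached at round 8
b[E] = ⊗ incoming = [279936, 233280, 233280]

b[E] = [279936, 233280, 233280]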